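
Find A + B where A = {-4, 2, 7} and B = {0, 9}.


A + B = {a + b : a ∈ A, b ∈ B}.
Enumerate all |A|·|B| = 3·2 = 6 pairs (a, b) and collect distinct sums.
a = -4: -4+0=-4, -4+9=5
a = 2: 2+0=2, 2+9=11
a = 7: 7+0=7, 7+9=16
Collecting distinct sums: A + B = {-4, 2, 5, 7, 11, 16}
|A + B| = 6

A + B = {-4, 2, 5, 7, 11, 16}


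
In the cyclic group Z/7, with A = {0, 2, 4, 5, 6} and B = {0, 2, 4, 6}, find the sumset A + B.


Work in Z/7Z: reduce every sum a + b modulo 7.
Enumerate all 20 pairs:
a = 0: 0+0=0, 0+2=2, 0+4=4, 0+6=6
a = 2: 2+0=2, 2+2=4, 2+4=6, 2+6=1
a = 4: 4+0=4, 4+2=6, 4+4=1, 4+6=3
a = 5: 5+0=5, 5+2=0, 5+4=2, 5+6=4
a = 6: 6+0=6, 6+2=1, 6+4=3, 6+6=5
Distinct residues collected: {0, 1, 2, 3, 4, 5, 6}
|A + B| = 7 (out of 7 total residues).

A + B = {0, 1, 2, 3, 4, 5, 6}


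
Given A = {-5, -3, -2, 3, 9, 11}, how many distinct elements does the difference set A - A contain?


A - A = {a - a' : a, a' ∈ A}; |A| = 6.
Bounds: 2|A|-1 ≤ |A - A| ≤ |A|² - |A| + 1, i.e. 11 ≤ |A - A| ≤ 31.
Note: 0 ∈ A - A always (from a - a). The set is symmetric: if d ∈ A - A then -d ∈ A - A.
Enumerate nonzero differences d = a - a' with a > a' (then include -d):
Positive differences: {1, 2, 3, 5, 6, 8, 11, 12, 13, 14, 16}
Full difference set: {0} ∪ (positive diffs) ∪ (negative diffs).
|A - A| = 1 + 2·11 = 23 (matches direct enumeration: 23).

|A - A| = 23


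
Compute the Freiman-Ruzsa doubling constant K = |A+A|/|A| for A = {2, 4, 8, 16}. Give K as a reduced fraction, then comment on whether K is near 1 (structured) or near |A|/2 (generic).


|A| = 4.
Compute A + A by enumerating all 16 pairs.
A + A = {4, 6, 8, 10, 12, 16, 18, 20, 24, 32}, so |A + A| = 10.
K = |A + A| / |A| = 10/4 = 5/2 ≈ 2.5000.
Reference: AP of size 4 gives K = 7/4 ≈ 1.7500; a fully generic set of size 4 gives K ≈ 2.5000.

|A| = 4, |A + A| = 10, K = 10/4 = 5/2.


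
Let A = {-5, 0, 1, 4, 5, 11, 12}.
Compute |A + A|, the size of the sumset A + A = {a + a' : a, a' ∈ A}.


A + A = {a + a' : a, a' ∈ A}; |A| = 7.
General bounds: 2|A| - 1 ≤ |A + A| ≤ |A|(|A|+1)/2, i.e. 13 ≤ |A + A| ≤ 28.
Lower bound 2|A|-1 is attained iff A is an arithmetic progression.
Enumerate sums a + a' for a ≤ a' (symmetric, so this suffices):
a = -5: -5+-5=-10, -5+0=-5, -5+1=-4, -5+4=-1, -5+5=0, -5+11=6, -5+12=7
a = 0: 0+0=0, 0+1=1, 0+4=4, 0+5=5, 0+11=11, 0+12=12
a = 1: 1+1=2, 1+4=5, 1+5=6, 1+11=12, 1+12=13
a = 4: 4+4=8, 4+5=9, 4+11=15, 4+12=16
a = 5: 5+5=10, 5+11=16, 5+12=17
a = 11: 11+11=22, 11+12=23
a = 12: 12+12=24
Distinct sums: {-10, -5, -4, -1, 0, 1, 2, 4, 5, 6, 7, 8, 9, 10, 11, 12, 13, 15, 16, 17, 22, 23, 24}
|A + A| = 23

|A + A| = 23


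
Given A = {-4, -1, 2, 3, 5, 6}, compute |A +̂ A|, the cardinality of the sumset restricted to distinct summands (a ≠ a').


Restricted sumset: A +̂ A = {a + a' : a ∈ A, a' ∈ A, a ≠ a'}.
Equivalently, take A + A and drop any sum 2a that is achievable ONLY as a + a for a ∈ A (i.e. sums representable only with equal summands).
Enumerate pairs (a, a') with a < a' (symmetric, so each unordered pair gives one sum; this covers all a ≠ a'):
  -4 + -1 = -5
  -4 + 2 = -2
  -4 + 3 = -1
  -4 + 5 = 1
  -4 + 6 = 2
  -1 + 2 = 1
  -1 + 3 = 2
  -1 + 5 = 4
  -1 + 6 = 5
  2 + 3 = 5
  2 + 5 = 7
  2 + 6 = 8
  3 + 5 = 8
  3 + 6 = 9
  5 + 6 = 11
Collected distinct sums: {-5, -2, -1, 1, 2, 4, 5, 7, 8, 9, 11}
|A +̂ A| = 11
(Reference bound: |A +̂ A| ≥ 2|A| - 3 for |A| ≥ 2, with |A| = 6 giving ≥ 9.)

|A +̂ A| = 11


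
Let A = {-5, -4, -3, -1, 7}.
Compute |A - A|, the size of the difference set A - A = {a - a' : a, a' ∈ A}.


A - A = {a - a' : a, a' ∈ A}; |A| = 5.
Bounds: 2|A|-1 ≤ |A - A| ≤ |A|² - |A| + 1, i.e. 9 ≤ |A - A| ≤ 21.
Note: 0 ∈ A - A always (from a - a). The set is symmetric: if d ∈ A - A then -d ∈ A - A.
Enumerate nonzero differences d = a - a' with a > a' (then include -d):
Positive differences: {1, 2, 3, 4, 8, 10, 11, 12}
Full difference set: {0} ∪ (positive diffs) ∪ (negative diffs).
|A - A| = 1 + 2·8 = 17 (matches direct enumeration: 17).

|A - A| = 17


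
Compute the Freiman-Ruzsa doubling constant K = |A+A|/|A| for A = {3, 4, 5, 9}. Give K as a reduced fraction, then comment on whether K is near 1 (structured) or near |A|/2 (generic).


|A| = 4.
Compute A + A by enumerating all 16 pairs.
A + A = {6, 7, 8, 9, 10, 12, 13, 14, 18}, so |A + A| = 9.
K = |A + A| / |A| = 9/4 (already in lowest terms) ≈ 2.2500.
Reference: AP of size 4 gives K = 7/4 ≈ 1.7500; a fully generic set of size 4 gives K ≈ 2.5000.

|A| = 4, |A + A| = 9, K = 9/4.


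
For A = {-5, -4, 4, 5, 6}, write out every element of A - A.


A - A = {a - a' : a, a' ∈ A}.
Compute a - a' for each ordered pair (a, a'):
a = -5: -5--5=0, -5--4=-1, -5-4=-9, -5-5=-10, -5-6=-11
a = -4: -4--5=1, -4--4=0, -4-4=-8, -4-5=-9, -4-6=-10
a = 4: 4--5=9, 4--4=8, 4-4=0, 4-5=-1, 4-6=-2
a = 5: 5--5=10, 5--4=9, 5-4=1, 5-5=0, 5-6=-1
a = 6: 6--5=11, 6--4=10, 6-4=2, 6-5=1, 6-6=0
Collecting distinct values (and noting 0 appears from a-a):
A - A = {-11, -10, -9, -8, -2, -1, 0, 1, 2, 8, 9, 10, 11}
|A - A| = 13

A - A = {-11, -10, -9, -8, -2, -1, 0, 1, 2, 8, 9, 10, 11}


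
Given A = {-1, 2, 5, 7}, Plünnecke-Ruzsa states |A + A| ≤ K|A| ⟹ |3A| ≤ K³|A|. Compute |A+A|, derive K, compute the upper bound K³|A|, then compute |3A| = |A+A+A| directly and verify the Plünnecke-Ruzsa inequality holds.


|A| = 4.
Step 1: Compute A + A by enumerating all 16 pairs.
A + A = {-2, 1, 4, 6, 7, 9, 10, 12, 14}, so |A + A| = 9.
Step 2: Doubling constant K = |A + A|/|A| = 9/4 = 9/4 ≈ 2.2500.
Step 3: Plünnecke-Ruzsa gives |3A| ≤ K³·|A| = (2.2500)³ · 4 ≈ 45.5625.
Step 4: Compute 3A = A + A + A directly by enumerating all triples (a,b,c) ∈ A³; |3A| = 16.
Step 5: Check 16 ≤ 45.5625? Yes ✓.

K = 9/4, Plünnecke-Ruzsa bound K³|A| ≈ 45.5625, |3A| = 16, inequality holds.


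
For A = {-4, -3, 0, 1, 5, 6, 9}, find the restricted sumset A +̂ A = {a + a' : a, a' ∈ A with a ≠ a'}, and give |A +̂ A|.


Restricted sumset: A +̂ A = {a + a' : a ∈ A, a' ∈ A, a ≠ a'}.
Equivalently, take A + A and drop any sum 2a that is achievable ONLY as a + a for a ∈ A (i.e. sums representable only with equal summands).
Enumerate pairs (a, a') with a < a' (symmetric, so each unordered pair gives one sum; this covers all a ≠ a'):
  -4 + -3 = -7
  -4 + 0 = -4
  -4 + 1 = -3
  -4 + 5 = 1
  -4 + 6 = 2
  -4 + 9 = 5
  -3 + 0 = -3
  -3 + 1 = -2
  -3 + 5 = 2
  -3 + 6 = 3
  -3 + 9 = 6
  0 + 1 = 1
  0 + 5 = 5
  0 + 6 = 6
  0 + 9 = 9
  1 + 5 = 6
  1 + 6 = 7
  1 + 9 = 10
  5 + 6 = 11
  5 + 9 = 14
  6 + 9 = 15
Collected distinct sums: {-7, -4, -3, -2, 1, 2, 3, 5, 6, 7, 9, 10, 11, 14, 15}
|A +̂ A| = 15
(Reference bound: |A +̂ A| ≥ 2|A| - 3 for |A| ≥ 2, with |A| = 7 giving ≥ 11.)

|A +̂ A| = 15


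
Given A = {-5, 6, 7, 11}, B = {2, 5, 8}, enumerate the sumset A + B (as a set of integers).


A + B = {a + b : a ∈ A, b ∈ B}.
Enumerate all |A|·|B| = 4·3 = 12 pairs (a, b) and collect distinct sums.
a = -5: -5+2=-3, -5+5=0, -5+8=3
a = 6: 6+2=8, 6+5=11, 6+8=14
a = 7: 7+2=9, 7+5=12, 7+8=15
a = 11: 11+2=13, 11+5=16, 11+8=19
Collecting distinct sums: A + B = {-3, 0, 3, 8, 9, 11, 12, 13, 14, 15, 16, 19}
|A + B| = 12

A + B = {-3, 0, 3, 8, 9, 11, 12, 13, 14, 15, 16, 19}


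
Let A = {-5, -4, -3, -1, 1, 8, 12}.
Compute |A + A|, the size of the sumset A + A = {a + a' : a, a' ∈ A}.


A + A = {a + a' : a, a' ∈ A}; |A| = 7.
General bounds: 2|A| - 1 ≤ |A + A| ≤ |A|(|A|+1)/2, i.e. 13 ≤ |A + A| ≤ 28.
Lower bound 2|A|-1 is attained iff A is an arithmetic progression.
Enumerate sums a + a' for a ≤ a' (symmetric, so this suffices):
a = -5: -5+-5=-10, -5+-4=-9, -5+-3=-8, -5+-1=-6, -5+1=-4, -5+8=3, -5+12=7
a = -4: -4+-4=-8, -4+-3=-7, -4+-1=-5, -4+1=-3, -4+8=4, -4+12=8
a = -3: -3+-3=-6, -3+-1=-4, -3+1=-2, -3+8=5, -3+12=9
a = -1: -1+-1=-2, -1+1=0, -1+8=7, -1+12=11
a = 1: 1+1=2, 1+8=9, 1+12=13
a = 8: 8+8=16, 8+12=20
a = 12: 12+12=24
Distinct sums: {-10, -9, -8, -7, -6, -5, -4, -3, -2, 0, 2, 3, 4, 5, 7, 8, 9, 11, 13, 16, 20, 24}
|A + A| = 22

|A + A| = 22


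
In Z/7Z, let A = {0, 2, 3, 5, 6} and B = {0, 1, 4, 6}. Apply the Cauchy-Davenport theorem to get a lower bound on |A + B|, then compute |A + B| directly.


Cauchy-Davenport: |A + B| ≥ min(p, |A| + |B| - 1) for A, B nonempty in Z/pZ.
|A| = 5, |B| = 4, p = 7.
CD lower bound = min(7, 5 + 4 - 1) = min(7, 8) = 7.
Compute A + B mod 7 directly:
a = 0: 0+0=0, 0+1=1, 0+4=4, 0+6=6
a = 2: 2+0=2, 2+1=3, 2+4=6, 2+6=1
a = 3: 3+0=3, 3+1=4, 3+4=0, 3+6=2
a = 5: 5+0=5, 5+1=6, 5+4=2, 5+6=4
a = 6: 6+0=6, 6+1=0, 6+4=3, 6+6=5
A + B = {0, 1, 2, 3, 4, 5, 6}, so |A + B| = 7.
Verify: 7 ≥ 7? Yes ✓.

CD lower bound = 7, actual |A + B| = 7.


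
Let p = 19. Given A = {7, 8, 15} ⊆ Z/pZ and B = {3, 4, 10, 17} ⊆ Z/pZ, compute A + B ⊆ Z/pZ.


Work in Z/19Z: reduce every sum a + b modulo 19.
Enumerate all 12 pairs:
a = 7: 7+3=10, 7+4=11, 7+10=17, 7+17=5
a = 8: 8+3=11, 8+4=12, 8+10=18, 8+17=6
a = 15: 15+3=18, 15+4=0, 15+10=6, 15+17=13
Distinct residues collected: {0, 5, 6, 10, 11, 12, 13, 17, 18}
|A + B| = 9 (out of 19 total residues).

A + B = {0, 5, 6, 10, 11, 12, 13, 17, 18}


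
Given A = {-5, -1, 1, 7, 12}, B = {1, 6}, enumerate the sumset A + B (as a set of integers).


A + B = {a + b : a ∈ A, b ∈ B}.
Enumerate all |A|·|B| = 5·2 = 10 pairs (a, b) and collect distinct sums.
a = -5: -5+1=-4, -5+6=1
a = -1: -1+1=0, -1+6=5
a = 1: 1+1=2, 1+6=7
a = 7: 7+1=8, 7+6=13
a = 12: 12+1=13, 12+6=18
Collecting distinct sums: A + B = {-4, 0, 1, 2, 5, 7, 8, 13, 18}
|A + B| = 9

A + B = {-4, 0, 1, 2, 5, 7, 8, 13, 18}


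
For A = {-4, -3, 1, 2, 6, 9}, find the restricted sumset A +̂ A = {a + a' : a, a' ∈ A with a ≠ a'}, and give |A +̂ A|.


Restricted sumset: A +̂ A = {a + a' : a ∈ A, a' ∈ A, a ≠ a'}.
Equivalently, take A + A and drop any sum 2a that is achievable ONLY as a + a for a ∈ A (i.e. sums representable only with equal summands).
Enumerate pairs (a, a') with a < a' (symmetric, so each unordered pair gives one sum; this covers all a ≠ a'):
  -4 + -3 = -7
  -4 + 1 = -3
  -4 + 2 = -2
  -4 + 6 = 2
  -4 + 9 = 5
  -3 + 1 = -2
  -3 + 2 = -1
  -3 + 6 = 3
  -3 + 9 = 6
  1 + 2 = 3
  1 + 6 = 7
  1 + 9 = 10
  2 + 6 = 8
  2 + 9 = 11
  6 + 9 = 15
Collected distinct sums: {-7, -3, -2, -1, 2, 3, 5, 6, 7, 8, 10, 11, 15}
|A +̂ A| = 13
(Reference bound: |A +̂ A| ≥ 2|A| - 3 for |A| ≥ 2, with |A| = 6 giving ≥ 9.)

|A +̂ A| = 13


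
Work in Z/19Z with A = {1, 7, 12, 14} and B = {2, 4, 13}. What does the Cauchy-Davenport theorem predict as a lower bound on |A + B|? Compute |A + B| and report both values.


Cauchy-Davenport: |A + B| ≥ min(p, |A| + |B| - 1) for A, B nonempty in Z/pZ.
|A| = 4, |B| = 3, p = 19.
CD lower bound = min(19, 4 + 3 - 1) = min(19, 6) = 6.
Compute A + B mod 19 directly:
a = 1: 1+2=3, 1+4=5, 1+13=14
a = 7: 7+2=9, 7+4=11, 7+13=1
a = 12: 12+2=14, 12+4=16, 12+13=6
a = 14: 14+2=16, 14+4=18, 14+13=8
A + B = {1, 3, 5, 6, 8, 9, 11, 14, 16, 18}, so |A + B| = 10.
Verify: 10 ≥ 6? Yes ✓.

CD lower bound = 6, actual |A + B| = 10.


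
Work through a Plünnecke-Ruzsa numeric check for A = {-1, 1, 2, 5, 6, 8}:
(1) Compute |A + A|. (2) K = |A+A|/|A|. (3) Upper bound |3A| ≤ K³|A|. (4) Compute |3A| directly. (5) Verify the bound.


|A| = 6.
Step 1: Compute A + A by enumerating all 36 pairs.
A + A = {-2, 0, 1, 2, 3, 4, 5, 6, 7, 8, 9, 10, 11, 12, 13, 14, 16}, so |A + A| = 17.
Step 2: Doubling constant K = |A + A|/|A| = 17/6 = 17/6 ≈ 2.8333.
Step 3: Plünnecke-Ruzsa gives |3A| ≤ K³·|A| = (2.8333)³ · 6 ≈ 136.4722.
Step 4: Compute 3A = A + A + A directly by enumerating all triples (a,b,c) ∈ A³; |3A| = 26.
Step 5: Check 26 ≤ 136.4722? Yes ✓.

K = 17/6, Plünnecke-Ruzsa bound K³|A| ≈ 136.4722, |3A| = 26, inequality holds.


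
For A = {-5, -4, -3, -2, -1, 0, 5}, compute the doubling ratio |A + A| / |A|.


|A| = 7.
Compute A + A by enumerating all 49 pairs.
A + A = {-10, -9, -8, -7, -6, -5, -4, -3, -2, -1, 0, 1, 2, 3, 4, 5, 10}, so |A + A| = 17.
K = |A + A| / |A| = 17/7 (already in lowest terms) ≈ 2.4286.
Reference: AP of size 7 gives K = 13/7 ≈ 1.8571; a fully generic set of size 7 gives K ≈ 4.0000.

|A| = 7, |A + A| = 17, K = 17/7.


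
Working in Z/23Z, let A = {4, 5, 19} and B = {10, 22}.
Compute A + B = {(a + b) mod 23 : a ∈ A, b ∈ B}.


Work in Z/23Z: reduce every sum a + b modulo 23.
Enumerate all 6 pairs:
a = 4: 4+10=14, 4+22=3
a = 5: 5+10=15, 5+22=4
a = 19: 19+10=6, 19+22=18
Distinct residues collected: {3, 4, 6, 14, 15, 18}
|A + B| = 6 (out of 23 total residues).

A + B = {3, 4, 6, 14, 15, 18}


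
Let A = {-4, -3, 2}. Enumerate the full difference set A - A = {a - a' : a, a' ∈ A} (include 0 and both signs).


A - A = {a - a' : a, a' ∈ A}.
Compute a - a' for each ordered pair (a, a'):
a = -4: -4--4=0, -4--3=-1, -4-2=-6
a = -3: -3--4=1, -3--3=0, -3-2=-5
a = 2: 2--4=6, 2--3=5, 2-2=0
Collecting distinct values (and noting 0 appears from a-a):
A - A = {-6, -5, -1, 0, 1, 5, 6}
|A - A| = 7

A - A = {-6, -5, -1, 0, 1, 5, 6}


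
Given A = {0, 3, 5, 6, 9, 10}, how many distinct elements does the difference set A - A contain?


A - A = {a - a' : a, a' ∈ A}; |A| = 6.
Bounds: 2|A|-1 ≤ |A - A| ≤ |A|² - |A| + 1, i.e. 11 ≤ |A - A| ≤ 31.
Note: 0 ∈ A - A always (from a - a). The set is symmetric: if d ∈ A - A then -d ∈ A - A.
Enumerate nonzero differences d = a - a' with a > a' (then include -d):
Positive differences: {1, 2, 3, 4, 5, 6, 7, 9, 10}
Full difference set: {0} ∪ (positive diffs) ∪ (negative diffs).
|A - A| = 1 + 2·9 = 19 (matches direct enumeration: 19).

|A - A| = 19


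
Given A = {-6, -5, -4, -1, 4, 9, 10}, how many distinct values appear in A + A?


A + A = {a + a' : a, a' ∈ A}; |A| = 7.
General bounds: 2|A| - 1 ≤ |A + A| ≤ |A|(|A|+1)/2, i.e. 13 ≤ |A + A| ≤ 28.
Lower bound 2|A|-1 is attained iff A is an arithmetic progression.
Enumerate sums a + a' for a ≤ a' (symmetric, so this suffices):
a = -6: -6+-6=-12, -6+-5=-11, -6+-4=-10, -6+-1=-7, -6+4=-2, -6+9=3, -6+10=4
a = -5: -5+-5=-10, -5+-4=-9, -5+-1=-6, -5+4=-1, -5+9=4, -5+10=5
a = -4: -4+-4=-8, -4+-1=-5, -4+4=0, -4+9=5, -4+10=6
a = -1: -1+-1=-2, -1+4=3, -1+9=8, -1+10=9
a = 4: 4+4=8, 4+9=13, 4+10=14
a = 9: 9+9=18, 9+10=19
a = 10: 10+10=20
Distinct sums: {-12, -11, -10, -9, -8, -7, -6, -5, -2, -1, 0, 3, 4, 5, 6, 8, 9, 13, 14, 18, 19, 20}
|A + A| = 22

|A + A| = 22


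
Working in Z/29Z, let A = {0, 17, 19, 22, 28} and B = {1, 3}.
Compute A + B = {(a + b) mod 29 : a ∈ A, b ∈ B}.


Work in Z/29Z: reduce every sum a + b modulo 29.
Enumerate all 10 pairs:
a = 0: 0+1=1, 0+3=3
a = 17: 17+1=18, 17+3=20
a = 19: 19+1=20, 19+3=22
a = 22: 22+1=23, 22+3=25
a = 28: 28+1=0, 28+3=2
Distinct residues collected: {0, 1, 2, 3, 18, 20, 22, 23, 25}
|A + B| = 9 (out of 29 total residues).

A + B = {0, 1, 2, 3, 18, 20, 22, 23, 25}


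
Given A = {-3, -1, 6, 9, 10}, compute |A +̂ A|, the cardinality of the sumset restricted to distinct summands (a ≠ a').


Restricted sumset: A +̂ A = {a + a' : a ∈ A, a' ∈ A, a ≠ a'}.
Equivalently, take A + A and drop any sum 2a that is achievable ONLY as a + a for a ∈ A (i.e. sums representable only with equal summands).
Enumerate pairs (a, a') with a < a' (symmetric, so each unordered pair gives one sum; this covers all a ≠ a'):
  -3 + -1 = -4
  -3 + 6 = 3
  -3 + 9 = 6
  -3 + 10 = 7
  -1 + 6 = 5
  -1 + 9 = 8
  -1 + 10 = 9
  6 + 9 = 15
  6 + 10 = 16
  9 + 10 = 19
Collected distinct sums: {-4, 3, 5, 6, 7, 8, 9, 15, 16, 19}
|A +̂ A| = 10
(Reference bound: |A +̂ A| ≥ 2|A| - 3 for |A| ≥ 2, with |A| = 5 giving ≥ 7.)

|A +̂ A| = 10


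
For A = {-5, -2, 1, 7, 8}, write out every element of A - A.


A - A = {a - a' : a, a' ∈ A}.
Compute a - a' for each ordered pair (a, a'):
a = -5: -5--5=0, -5--2=-3, -5-1=-6, -5-7=-12, -5-8=-13
a = -2: -2--5=3, -2--2=0, -2-1=-3, -2-7=-9, -2-8=-10
a = 1: 1--5=6, 1--2=3, 1-1=0, 1-7=-6, 1-8=-7
a = 7: 7--5=12, 7--2=9, 7-1=6, 7-7=0, 7-8=-1
a = 8: 8--5=13, 8--2=10, 8-1=7, 8-7=1, 8-8=0
Collecting distinct values (and noting 0 appears from a-a):
A - A = {-13, -12, -10, -9, -7, -6, -3, -1, 0, 1, 3, 6, 7, 9, 10, 12, 13}
|A - A| = 17

A - A = {-13, -12, -10, -9, -7, -6, -3, -1, 0, 1, 3, 6, 7, 9, 10, 12, 13}


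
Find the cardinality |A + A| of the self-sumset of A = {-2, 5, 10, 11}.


A + A = {a + a' : a, a' ∈ A}; |A| = 4.
General bounds: 2|A| - 1 ≤ |A + A| ≤ |A|(|A|+1)/2, i.e. 7 ≤ |A + A| ≤ 10.
Lower bound 2|A|-1 is attained iff A is an arithmetic progression.
Enumerate sums a + a' for a ≤ a' (symmetric, so this suffices):
a = -2: -2+-2=-4, -2+5=3, -2+10=8, -2+11=9
a = 5: 5+5=10, 5+10=15, 5+11=16
a = 10: 10+10=20, 10+11=21
a = 11: 11+11=22
Distinct sums: {-4, 3, 8, 9, 10, 15, 16, 20, 21, 22}
|A + A| = 10

|A + A| = 10


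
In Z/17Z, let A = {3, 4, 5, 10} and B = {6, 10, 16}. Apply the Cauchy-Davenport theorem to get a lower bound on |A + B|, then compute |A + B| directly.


Cauchy-Davenport: |A + B| ≥ min(p, |A| + |B| - 1) for A, B nonempty in Z/pZ.
|A| = 4, |B| = 3, p = 17.
CD lower bound = min(17, 4 + 3 - 1) = min(17, 6) = 6.
Compute A + B mod 17 directly:
a = 3: 3+6=9, 3+10=13, 3+16=2
a = 4: 4+6=10, 4+10=14, 4+16=3
a = 5: 5+6=11, 5+10=15, 5+16=4
a = 10: 10+6=16, 10+10=3, 10+16=9
A + B = {2, 3, 4, 9, 10, 11, 13, 14, 15, 16}, so |A + B| = 10.
Verify: 10 ≥ 6? Yes ✓.

CD lower bound = 6, actual |A + B| = 10.


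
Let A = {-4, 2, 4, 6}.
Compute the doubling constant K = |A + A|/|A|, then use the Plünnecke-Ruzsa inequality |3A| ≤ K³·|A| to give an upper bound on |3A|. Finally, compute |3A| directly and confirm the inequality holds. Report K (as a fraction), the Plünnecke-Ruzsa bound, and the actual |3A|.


|A| = 4.
Step 1: Compute A + A by enumerating all 16 pairs.
A + A = {-8, -2, 0, 2, 4, 6, 8, 10, 12}, so |A + A| = 9.
Step 2: Doubling constant K = |A + A|/|A| = 9/4 = 9/4 ≈ 2.2500.
Step 3: Plünnecke-Ruzsa gives |3A| ≤ K³·|A| = (2.2500)³ · 4 ≈ 45.5625.
Step 4: Compute 3A = A + A + A directly by enumerating all triples (a,b,c) ∈ A³; |3A| = 14.
Step 5: Check 14 ≤ 45.5625? Yes ✓.

K = 9/4, Plünnecke-Ruzsa bound K³|A| ≈ 45.5625, |3A| = 14, inequality holds.


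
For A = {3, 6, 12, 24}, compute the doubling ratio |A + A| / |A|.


|A| = 4.
Compute A + A by enumerating all 16 pairs.
A + A = {6, 9, 12, 15, 18, 24, 27, 30, 36, 48}, so |A + A| = 10.
K = |A + A| / |A| = 10/4 = 5/2 ≈ 2.5000.
Reference: AP of size 4 gives K = 7/4 ≈ 1.7500; a fully generic set of size 4 gives K ≈ 2.5000.

|A| = 4, |A + A| = 10, K = 10/4 = 5/2.


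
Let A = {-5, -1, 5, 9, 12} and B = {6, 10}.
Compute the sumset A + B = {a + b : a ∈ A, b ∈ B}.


A + B = {a + b : a ∈ A, b ∈ B}.
Enumerate all |A|·|B| = 5·2 = 10 pairs (a, b) and collect distinct sums.
a = -5: -5+6=1, -5+10=5
a = -1: -1+6=5, -1+10=9
a = 5: 5+6=11, 5+10=15
a = 9: 9+6=15, 9+10=19
a = 12: 12+6=18, 12+10=22
Collecting distinct sums: A + B = {1, 5, 9, 11, 15, 18, 19, 22}
|A + B| = 8

A + B = {1, 5, 9, 11, 15, 18, 19, 22}


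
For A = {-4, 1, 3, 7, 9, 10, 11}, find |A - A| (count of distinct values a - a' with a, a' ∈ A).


A - A = {a - a' : a, a' ∈ A}; |A| = 7.
Bounds: 2|A|-1 ≤ |A - A| ≤ |A|² - |A| + 1, i.e. 13 ≤ |A - A| ≤ 43.
Note: 0 ∈ A - A always (from a - a). The set is symmetric: if d ∈ A - A then -d ∈ A - A.
Enumerate nonzero differences d = a - a' with a > a' (then include -d):
Positive differences: {1, 2, 3, 4, 5, 6, 7, 8, 9, 10, 11, 13, 14, 15}
Full difference set: {0} ∪ (positive diffs) ∪ (negative diffs).
|A - A| = 1 + 2·14 = 29 (matches direct enumeration: 29).

|A - A| = 29


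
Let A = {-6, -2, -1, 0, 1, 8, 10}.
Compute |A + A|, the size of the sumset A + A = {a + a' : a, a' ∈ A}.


A + A = {a + a' : a, a' ∈ A}; |A| = 7.
General bounds: 2|A| - 1 ≤ |A + A| ≤ |A|(|A|+1)/2, i.e. 13 ≤ |A + A| ≤ 28.
Lower bound 2|A|-1 is attained iff A is an arithmetic progression.
Enumerate sums a + a' for a ≤ a' (symmetric, so this suffices):
a = -6: -6+-6=-12, -6+-2=-8, -6+-1=-7, -6+0=-6, -6+1=-5, -6+8=2, -6+10=4
a = -2: -2+-2=-4, -2+-1=-3, -2+0=-2, -2+1=-1, -2+8=6, -2+10=8
a = -1: -1+-1=-2, -1+0=-1, -1+1=0, -1+8=7, -1+10=9
a = 0: 0+0=0, 0+1=1, 0+8=8, 0+10=10
a = 1: 1+1=2, 1+8=9, 1+10=11
a = 8: 8+8=16, 8+10=18
a = 10: 10+10=20
Distinct sums: {-12, -8, -7, -6, -5, -4, -3, -2, -1, 0, 1, 2, 4, 6, 7, 8, 9, 10, 11, 16, 18, 20}
|A + A| = 22

|A + A| = 22


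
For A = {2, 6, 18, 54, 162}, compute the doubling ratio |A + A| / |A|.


|A| = 5.
Compute A + A by enumerating all 25 pairs.
A + A = {4, 8, 12, 20, 24, 36, 56, 60, 72, 108, 164, 168, 180, 216, 324}, so |A + A| = 15.
K = |A + A| / |A| = 15/5 = 3/1 ≈ 3.0000.
Reference: AP of size 5 gives K = 9/5 ≈ 1.8000; a fully generic set of size 5 gives K ≈ 3.0000.

|A| = 5, |A + A| = 15, K = 15/5 = 3/1.


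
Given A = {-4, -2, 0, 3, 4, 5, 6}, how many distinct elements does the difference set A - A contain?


A - A = {a - a' : a, a' ∈ A}; |A| = 7.
Bounds: 2|A|-1 ≤ |A - A| ≤ |A|² - |A| + 1, i.e. 13 ≤ |A - A| ≤ 43.
Note: 0 ∈ A - A always (from a - a). The set is symmetric: if d ∈ A - A then -d ∈ A - A.
Enumerate nonzero differences d = a - a' with a > a' (then include -d):
Positive differences: {1, 2, 3, 4, 5, 6, 7, 8, 9, 10}
Full difference set: {0} ∪ (positive diffs) ∪ (negative diffs).
|A - A| = 1 + 2·10 = 21 (matches direct enumeration: 21).

|A - A| = 21


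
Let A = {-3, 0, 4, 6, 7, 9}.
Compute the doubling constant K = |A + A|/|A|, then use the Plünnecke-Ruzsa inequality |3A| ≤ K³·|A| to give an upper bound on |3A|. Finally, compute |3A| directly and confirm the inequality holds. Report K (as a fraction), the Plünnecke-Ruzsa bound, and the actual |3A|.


|A| = 6.
Step 1: Compute A + A by enumerating all 36 pairs.
A + A = {-6, -3, 0, 1, 3, 4, 6, 7, 8, 9, 10, 11, 12, 13, 14, 15, 16, 18}, so |A + A| = 18.
Step 2: Doubling constant K = |A + A|/|A| = 18/6 = 18/6 ≈ 3.0000.
Step 3: Plünnecke-Ruzsa gives |3A| ≤ K³·|A| = (3.0000)³ · 6 ≈ 162.0000.
Step 4: Compute 3A = A + A + A directly by enumerating all triples (a,b,c) ∈ A³; |3A| = 30.
Step 5: Check 30 ≤ 162.0000? Yes ✓.

K = 18/6, Plünnecke-Ruzsa bound K³|A| ≈ 162.0000, |3A| = 30, inequality holds.


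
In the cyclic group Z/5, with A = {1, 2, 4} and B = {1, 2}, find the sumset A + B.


Work in Z/5Z: reduce every sum a + b modulo 5.
Enumerate all 6 pairs:
a = 1: 1+1=2, 1+2=3
a = 2: 2+1=3, 2+2=4
a = 4: 4+1=0, 4+2=1
Distinct residues collected: {0, 1, 2, 3, 4}
|A + B| = 5 (out of 5 total residues).

A + B = {0, 1, 2, 3, 4}


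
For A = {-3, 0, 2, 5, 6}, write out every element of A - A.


A - A = {a - a' : a, a' ∈ A}.
Compute a - a' for each ordered pair (a, a'):
a = -3: -3--3=0, -3-0=-3, -3-2=-5, -3-5=-8, -3-6=-9
a = 0: 0--3=3, 0-0=0, 0-2=-2, 0-5=-5, 0-6=-6
a = 2: 2--3=5, 2-0=2, 2-2=0, 2-5=-3, 2-6=-4
a = 5: 5--3=8, 5-0=5, 5-2=3, 5-5=0, 5-6=-1
a = 6: 6--3=9, 6-0=6, 6-2=4, 6-5=1, 6-6=0
Collecting distinct values (and noting 0 appears from a-a):
A - A = {-9, -8, -6, -5, -4, -3, -2, -1, 0, 1, 2, 3, 4, 5, 6, 8, 9}
|A - A| = 17

A - A = {-9, -8, -6, -5, -4, -3, -2, -1, 0, 1, 2, 3, 4, 5, 6, 8, 9}


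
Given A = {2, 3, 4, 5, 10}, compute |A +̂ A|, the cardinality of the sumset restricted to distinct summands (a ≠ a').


Restricted sumset: A +̂ A = {a + a' : a ∈ A, a' ∈ A, a ≠ a'}.
Equivalently, take A + A and drop any sum 2a that is achievable ONLY as a + a for a ∈ A (i.e. sums representable only with equal summands).
Enumerate pairs (a, a') with a < a' (symmetric, so each unordered pair gives one sum; this covers all a ≠ a'):
  2 + 3 = 5
  2 + 4 = 6
  2 + 5 = 7
  2 + 10 = 12
  3 + 4 = 7
  3 + 5 = 8
  3 + 10 = 13
  4 + 5 = 9
  4 + 10 = 14
  5 + 10 = 15
Collected distinct sums: {5, 6, 7, 8, 9, 12, 13, 14, 15}
|A +̂ A| = 9
(Reference bound: |A +̂ A| ≥ 2|A| - 3 for |A| ≥ 2, with |A| = 5 giving ≥ 7.)

|A +̂ A| = 9


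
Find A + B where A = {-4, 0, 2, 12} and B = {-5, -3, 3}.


A + B = {a + b : a ∈ A, b ∈ B}.
Enumerate all |A|·|B| = 4·3 = 12 pairs (a, b) and collect distinct sums.
a = -4: -4+-5=-9, -4+-3=-7, -4+3=-1
a = 0: 0+-5=-5, 0+-3=-3, 0+3=3
a = 2: 2+-5=-3, 2+-3=-1, 2+3=5
a = 12: 12+-5=7, 12+-3=9, 12+3=15
Collecting distinct sums: A + B = {-9, -7, -5, -3, -1, 3, 5, 7, 9, 15}
|A + B| = 10

A + B = {-9, -7, -5, -3, -1, 3, 5, 7, 9, 15}


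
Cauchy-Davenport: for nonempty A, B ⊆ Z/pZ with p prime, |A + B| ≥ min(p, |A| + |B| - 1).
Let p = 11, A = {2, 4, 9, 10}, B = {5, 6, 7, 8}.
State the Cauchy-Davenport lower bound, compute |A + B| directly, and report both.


Cauchy-Davenport: |A + B| ≥ min(p, |A| + |B| - 1) for A, B nonempty in Z/pZ.
|A| = 4, |B| = 4, p = 11.
CD lower bound = min(11, 4 + 4 - 1) = min(11, 7) = 7.
Compute A + B mod 11 directly:
a = 2: 2+5=7, 2+6=8, 2+7=9, 2+8=10
a = 4: 4+5=9, 4+6=10, 4+7=0, 4+8=1
a = 9: 9+5=3, 9+6=4, 9+7=5, 9+8=6
a = 10: 10+5=4, 10+6=5, 10+7=6, 10+8=7
A + B = {0, 1, 3, 4, 5, 6, 7, 8, 9, 10}, so |A + B| = 10.
Verify: 10 ≥ 7? Yes ✓.

CD lower bound = 7, actual |A + B| = 10.


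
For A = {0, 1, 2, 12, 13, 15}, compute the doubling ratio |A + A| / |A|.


|A| = 6.
Compute A + A by enumerating all 36 pairs.
A + A = {0, 1, 2, 3, 4, 12, 13, 14, 15, 16, 17, 24, 25, 26, 27, 28, 30}, so |A + A| = 17.
K = |A + A| / |A| = 17/6 (already in lowest terms) ≈ 2.8333.
Reference: AP of size 6 gives K = 11/6 ≈ 1.8333; a fully generic set of size 6 gives K ≈ 3.5000.

|A| = 6, |A + A| = 17, K = 17/6.


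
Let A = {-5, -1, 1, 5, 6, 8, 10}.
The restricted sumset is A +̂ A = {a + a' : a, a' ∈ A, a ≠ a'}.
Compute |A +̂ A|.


Restricted sumset: A +̂ A = {a + a' : a ∈ A, a' ∈ A, a ≠ a'}.
Equivalently, take A + A and drop any sum 2a that is achievable ONLY as a + a for a ∈ A (i.e. sums representable only with equal summands).
Enumerate pairs (a, a') with a < a' (symmetric, so each unordered pair gives one sum; this covers all a ≠ a'):
  -5 + -1 = -6
  -5 + 1 = -4
  -5 + 5 = 0
  -5 + 6 = 1
  -5 + 8 = 3
  -5 + 10 = 5
  -1 + 1 = 0
  -1 + 5 = 4
  -1 + 6 = 5
  -1 + 8 = 7
  -1 + 10 = 9
  1 + 5 = 6
  1 + 6 = 7
  1 + 8 = 9
  1 + 10 = 11
  5 + 6 = 11
  5 + 8 = 13
  5 + 10 = 15
  6 + 8 = 14
  6 + 10 = 16
  8 + 10 = 18
Collected distinct sums: {-6, -4, 0, 1, 3, 4, 5, 6, 7, 9, 11, 13, 14, 15, 16, 18}
|A +̂ A| = 16
(Reference bound: |A +̂ A| ≥ 2|A| - 3 for |A| ≥ 2, with |A| = 7 giving ≥ 11.)

|A +̂ A| = 16


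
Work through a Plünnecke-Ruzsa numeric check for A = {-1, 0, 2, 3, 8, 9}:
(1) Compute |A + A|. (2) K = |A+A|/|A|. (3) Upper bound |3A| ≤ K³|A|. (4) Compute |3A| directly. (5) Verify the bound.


|A| = 6.
Step 1: Compute A + A by enumerating all 36 pairs.
A + A = {-2, -1, 0, 1, 2, 3, 4, 5, 6, 7, 8, 9, 10, 11, 12, 16, 17, 18}, so |A + A| = 18.
Step 2: Doubling constant K = |A + A|/|A| = 18/6 = 18/6 ≈ 3.0000.
Step 3: Plünnecke-Ruzsa gives |3A| ≤ K³·|A| = (3.0000)³ · 6 ≈ 162.0000.
Step 4: Compute 3A = A + A + A directly by enumerating all triples (a,b,c) ∈ A³; |3A| = 29.
Step 5: Check 29 ≤ 162.0000? Yes ✓.

K = 18/6, Plünnecke-Ruzsa bound K³|A| ≈ 162.0000, |3A| = 29, inequality holds.


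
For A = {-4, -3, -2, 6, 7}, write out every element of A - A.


A - A = {a - a' : a, a' ∈ A}.
Compute a - a' for each ordered pair (a, a'):
a = -4: -4--4=0, -4--3=-1, -4--2=-2, -4-6=-10, -4-7=-11
a = -3: -3--4=1, -3--3=0, -3--2=-1, -3-6=-9, -3-7=-10
a = -2: -2--4=2, -2--3=1, -2--2=0, -2-6=-8, -2-7=-9
a = 6: 6--4=10, 6--3=9, 6--2=8, 6-6=0, 6-7=-1
a = 7: 7--4=11, 7--3=10, 7--2=9, 7-6=1, 7-7=0
Collecting distinct values (and noting 0 appears from a-a):
A - A = {-11, -10, -9, -8, -2, -1, 0, 1, 2, 8, 9, 10, 11}
|A - A| = 13

A - A = {-11, -10, -9, -8, -2, -1, 0, 1, 2, 8, 9, 10, 11}


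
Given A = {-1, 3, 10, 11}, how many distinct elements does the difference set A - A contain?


A - A = {a - a' : a, a' ∈ A}; |A| = 4.
Bounds: 2|A|-1 ≤ |A - A| ≤ |A|² - |A| + 1, i.e. 7 ≤ |A - A| ≤ 13.
Note: 0 ∈ A - A always (from a - a). The set is symmetric: if d ∈ A - A then -d ∈ A - A.
Enumerate nonzero differences d = a - a' with a > a' (then include -d):
Positive differences: {1, 4, 7, 8, 11, 12}
Full difference set: {0} ∪ (positive diffs) ∪ (negative diffs).
|A - A| = 1 + 2·6 = 13 (matches direct enumeration: 13).

|A - A| = 13


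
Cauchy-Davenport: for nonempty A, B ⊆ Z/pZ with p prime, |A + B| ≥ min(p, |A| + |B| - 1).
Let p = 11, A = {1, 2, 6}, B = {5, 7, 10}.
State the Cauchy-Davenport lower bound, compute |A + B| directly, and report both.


Cauchy-Davenport: |A + B| ≥ min(p, |A| + |B| - 1) for A, B nonempty in Z/pZ.
|A| = 3, |B| = 3, p = 11.
CD lower bound = min(11, 3 + 3 - 1) = min(11, 5) = 5.
Compute A + B mod 11 directly:
a = 1: 1+5=6, 1+7=8, 1+10=0
a = 2: 2+5=7, 2+7=9, 2+10=1
a = 6: 6+5=0, 6+7=2, 6+10=5
A + B = {0, 1, 2, 5, 6, 7, 8, 9}, so |A + B| = 8.
Verify: 8 ≥ 5? Yes ✓.

CD lower bound = 5, actual |A + B| = 8.


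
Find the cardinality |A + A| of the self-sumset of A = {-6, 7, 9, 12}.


A + A = {a + a' : a, a' ∈ A}; |A| = 4.
General bounds: 2|A| - 1 ≤ |A + A| ≤ |A|(|A|+1)/2, i.e. 7 ≤ |A + A| ≤ 10.
Lower bound 2|A|-1 is attained iff A is an arithmetic progression.
Enumerate sums a + a' for a ≤ a' (symmetric, so this suffices):
a = -6: -6+-6=-12, -6+7=1, -6+9=3, -6+12=6
a = 7: 7+7=14, 7+9=16, 7+12=19
a = 9: 9+9=18, 9+12=21
a = 12: 12+12=24
Distinct sums: {-12, 1, 3, 6, 14, 16, 18, 19, 21, 24}
|A + A| = 10

|A + A| = 10


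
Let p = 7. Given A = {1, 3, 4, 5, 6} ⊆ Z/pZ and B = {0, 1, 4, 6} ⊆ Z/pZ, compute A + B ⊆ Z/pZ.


Work in Z/7Z: reduce every sum a + b modulo 7.
Enumerate all 20 pairs:
a = 1: 1+0=1, 1+1=2, 1+4=5, 1+6=0
a = 3: 3+0=3, 3+1=4, 3+4=0, 3+6=2
a = 4: 4+0=4, 4+1=5, 4+4=1, 4+6=3
a = 5: 5+0=5, 5+1=6, 5+4=2, 5+6=4
a = 6: 6+0=6, 6+1=0, 6+4=3, 6+6=5
Distinct residues collected: {0, 1, 2, 3, 4, 5, 6}
|A + B| = 7 (out of 7 total residues).

A + B = {0, 1, 2, 3, 4, 5, 6}


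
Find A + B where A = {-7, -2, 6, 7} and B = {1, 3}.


A + B = {a + b : a ∈ A, b ∈ B}.
Enumerate all |A|·|B| = 4·2 = 8 pairs (a, b) and collect distinct sums.
a = -7: -7+1=-6, -7+3=-4
a = -2: -2+1=-1, -2+3=1
a = 6: 6+1=7, 6+3=9
a = 7: 7+1=8, 7+3=10
Collecting distinct sums: A + B = {-6, -4, -1, 1, 7, 8, 9, 10}
|A + B| = 8

A + B = {-6, -4, -1, 1, 7, 8, 9, 10}


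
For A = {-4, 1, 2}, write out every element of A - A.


A - A = {a - a' : a, a' ∈ A}.
Compute a - a' for each ordered pair (a, a'):
a = -4: -4--4=0, -4-1=-5, -4-2=-6
a = 1: 1--4=5, 1-1=0, 1-2=-1
a = 2: 2--4=6, 2-1=1, 2-2=0
Collecting distinct values (and noting 0 appears from a-a):
A - A = {-6, -5, -1, 0, 1, 5, 6}
|A - A| = 7

A - A = {-6, -5, -1, 0, 1, 5, 6}


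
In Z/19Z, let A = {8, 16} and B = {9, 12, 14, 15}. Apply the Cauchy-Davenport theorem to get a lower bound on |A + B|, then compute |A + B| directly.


Cauchy-Davenport: |A + B| ≥ min(p, |A| + |B| - 1) for A, B nonempty in Z/pZ.
|A| = 2, |B| = 4, p = 19.
CD lower bound = min(19, 2 + 4 - 1) = min(19, 5) = 5.
Compute A + B mod 19 directly:
a = 8: 8+9=17, 8+12=1, 8+14=3, 8+15=4
a = 16: 16+9=6, 16+12=9, 16+14=11, 16+15=12
A + B = {1, 3, 4, 6, 9, 11, 12, 17}, so |A + B| = 8.
Verify: 8 ≥ 5? Yes ✓.

CD lower bound = 5, actual |A + B| = 8.


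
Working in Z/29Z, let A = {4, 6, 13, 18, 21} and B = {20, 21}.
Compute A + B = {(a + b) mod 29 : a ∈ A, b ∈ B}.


Work in Z/29Z: reduce every sum a + b modulo 29.
Enumerate all 10 pairs:
a = 4: 4+20=24, 4+21=25
a = 6: 6+20=26, 6+21=27
a = 13: 13+20=4, 13+21=5
a = 18: 18+20=9, 18+21=10
a = 21: 21+20=12, 21+21=13
Distinct residues collected: {4, 5, 9, 10, 12, 13, 24, 25, 26, 27}
|A + B| = 10 (out of 29 total residues).

A + B = {4, 5, 9, 10, 12, 13, 24, 25, 26, 27}


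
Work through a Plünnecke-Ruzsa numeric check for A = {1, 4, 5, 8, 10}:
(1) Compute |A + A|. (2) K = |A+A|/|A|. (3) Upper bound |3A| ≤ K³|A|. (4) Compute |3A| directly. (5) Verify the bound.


|A| = 5.
Step 1: Compute A + A by enumerating all 25 pairs.
A + A = {2, 5, 6, 8, 9, 10, 11, 12, 13, 14, 15, 16, 18, 20}, so |A + A| = 14.
Step 2: Doubling constant K = |A + A|/|A| = 14/5 = 14/5 ≈ 2.8000.
Step 3: Plünnecke-Ruzsa gives |3A| ≤ K³·|A| = (2.8000)³ · 5 ≈ 109.7600.
Step 4: Compute 3A = A + A + A directly by enumerating all triples (a,b,c) ∈ A³; |3A| = 23.
Step 5: Check 23 ≤ 109.7600? Yes ✓.

K = 14/5, Plünnecke-Ruzsa bound K³|A| ≈ 109.7600, |3A| = 23, inequality holds.


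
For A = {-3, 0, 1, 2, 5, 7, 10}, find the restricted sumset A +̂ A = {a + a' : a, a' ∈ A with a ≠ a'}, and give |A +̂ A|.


Restricted sumset: A +̂ A = {a + a' : a ∈ A, a' ∈ A, a ≠ a'}.
Equivalently, take A + A and drop any sum 2a that is achievable ONLY as a + a for a ∈ A (i.e. sums representable only with equal summands).
Enumerate pairs (a, a') with a < a' (symmetric, so each unordered pair gives one sum; this covers all a ≠ a'):
  -3 + 0 = -3
  -3 + 1 = -2
  -3 + 2 = -1
  -3 + 5 = 2
  -3 + 7 = 4
  -3 + 10 = 7
  0 + 1 = 1
  0 + 2 = 2
  0 + 5 = 5
  0 + 7 = 7
  0 + 10 = 10
  1 + 2 = 3
  1 + 5 = 6
  1 + 7 = 8
  1 + 10 = 11
  2 + 5 = 7
  2 + 7 = 9
  2 + 10 = 12
  5 + 7 = 12
  5 + 10 = 15
  7 + 10 = 17
Collected distinct sums: {-3, -2, -1, 1, 2, 3, 4, 5, 6, 7, 8, 9, 10, 11, 12, 15, 17}
|A +̂ A| = 17
(Reference bound: |A +̂ A| ≥ 2|A| - 3 for |A| ≥ 2, with |A| = 7 giving ≥ 11.)

|A +̂ A| = 17


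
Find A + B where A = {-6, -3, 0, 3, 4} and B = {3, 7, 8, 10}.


A + B = {a + b : a ∈ A, b ∈ B}.
Enumerate all |A|·|B| = 5·4 = 20 pairs (a, b) and collect distinct sums.
a = -6: -6+3=-3, -6+7=1, -6+8=2, -6+10=4
a = -3: -3+3=0, -3+7=4, -3+8=5, -3+10=7
a = 0: 0+3=3, 0+7=7, 0+8=8, 0+10=10
a = 3: 3+3=6, 3+7=10, 3+8=11, 3+10=13
a = 4: 4+3=7, 4+7=11, 4+8=12, 4+10=14
Collecting distinct sums: A + B = {-3, 0, 1, 2, 3, 4, 5, 6, 7, 8, 10, 11, 12, 13, 14}
|A + B| = 15

A + B = {-3, 0, 1, 2, 3, 4, 5, 6, 7, 8, 10, 11, 12, 13, 14}


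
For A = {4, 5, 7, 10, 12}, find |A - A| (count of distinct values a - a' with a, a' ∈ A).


A - A = {a - a' : a, a' ∈ A}; |A| = 5.
Bounds: 2|A|-1 ≤ |A - A| ≤ |A|² - |A| + 1, i.e. 9 ≤ |A - A| ≤ 21.
Note: 0 ∈ A - A always (from a - a). The set is symmetric: if d ∈ A - A then -d ∈ A - A.
Enumerate nonzero differences d = a - a' with a > a' (then include -d):
Positive differences: {1, 2, 3, 5, 6, 7, 8}
Full difference set: {0} ∪ (positive diffs) ∪ (negative diffs).
|A - A| = 1 + 2·7 = 15 (matches direct enumeration: 15).

|A - A| = 15


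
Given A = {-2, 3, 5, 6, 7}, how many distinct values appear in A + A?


A + A = {a + a' : a, a' ∈ A}; |A| = 5.
General bounds: 2|A| - 1 ≤ |A + A| ≤ |A|(|A|+1)/2, i.e. 9 ≤ |A + A| ≤ 15.
Lower bound 2|A|-1 is attained iff A is an arithmetic progression.
Enumerate sums a + a' for a ≤ a' (symmetric, so this suffices):
a = -2: -2+-2=-4, -2+3=1, -2+5=3, -2+6=4, -2+7=5
a = 3: 3+3=6, 3+5=8, 3+6=9, 3+7=10
a = 5: 5+5=10, 5+6=11, 5+7=12
a = 6: 6+6=12, 6+7=13
a = 7: 7+7=14
Distinct sums: {-4, 1, 3, 4, 5, 6, 8, 9, 10, 11, 12, 13, 14}
|A + A| = 13

|A + A| = 13


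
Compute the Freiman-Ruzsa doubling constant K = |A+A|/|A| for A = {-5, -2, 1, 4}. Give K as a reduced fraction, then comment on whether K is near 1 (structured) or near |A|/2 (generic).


|A| = 4.
Compute A + A by enumerating all 16 pairs.
A + A = {-10, -7, -4, -1, 2, 5, 8}, so |A + A| = 7.
K = |A + A| / |A| = 7/4 (already in lowest terms) ≈ 1.7500.
Reference: AP of size 4 gives K = 7/4 ≈ 1.7500; a fully generic set of size 4 gives K ≈ 2.5000.

|A| = 4, |A + A| = 7, K = 7/4.


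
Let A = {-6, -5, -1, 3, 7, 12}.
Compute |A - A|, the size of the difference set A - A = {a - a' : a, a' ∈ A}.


A - A = {a - a' : a, a' ∈ A}; |A| = 6.
Bounds: 2|A|-1 ≤ |A - A| ≤ |A|² - |A| + 1, i.e. 11 ≤ |A - A| ≤ 31.
Note: 0 ∈ A - A always (from a - a). The set is symmetric: if d ∈ A - A then -d ∈ A - A.
Enumerate nonzero differences d = a - a' with a > a' (then include -d):
Positive differences: {1, 4, 5, 8, 9, 12, 13, 17, 18}
Full difference set: {0} ∪ (positive diffs) ∪ (negative diffs).
|A - A| = 1 + 2·9 = 19 (matches direct enumeration: 19).

|A - A| = 19


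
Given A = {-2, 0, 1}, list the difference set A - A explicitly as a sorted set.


A - A = {a - a' : a, a' ∈ A}.
Compute a - a' for each ordered pair (a, a'):
a = -2: -2--2=0, -2-0=-2, -2-1=-3
a = 0: 0--2=2, 0-0=0, 0-1=-1
a = 1: 1--2=3, 1-0=1, 1-1=0
Collecting distinct values (and noting 0 appears from a-a):
A - A = {-3, -2, -1, 0, 1, 2, 3}
|A - A| = 7

A - A = {-3, -2, -1, 0, 1, 2, 3}


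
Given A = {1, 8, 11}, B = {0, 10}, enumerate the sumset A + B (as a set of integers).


A + B = {a + b : a ∈ A, b ∈ B}.
Enumerate all |A|·|B| = 3·2 = 6 pairs (a, b) and collect distinct sums.
a = 1: 1+0=1, 1+10=11
a = 8: 8+0=8, 8+10=18
a = 11: 11+0=11, 11+10=21
Collecting distinct sums: A + B = {1, 8, 11, 18, 21}
|A + B| = 5

A + B = {1, 8, 11, 18, 21}


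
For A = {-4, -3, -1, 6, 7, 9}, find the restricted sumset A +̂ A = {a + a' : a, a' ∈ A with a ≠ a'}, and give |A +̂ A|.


Restricted sumset: A +̂ A = {a + a' : a ∈ A, a' ∈ A, a ≠ a'}.
Equivalently, take A + A and drop any sum 2a that is achievable ONLY as a + a for a ∈ A (i.e. sums representable only with equal summands).
Enumerate pairs (a, a') with a < a' (symmetric, so each unordered pair gives one sum; this covers all a ≠ a'):
  -4 + -3 = -7
  -4 + -1 = -5
  -4 + 6 = 2
  -4 + 7 = 3
  -4 + 9 = 5
  -3 + -1 = -4
  -3 + 6 = 3
  -3 + 7 = 4
  -3 + 9 = 6
  -1 + 6 = 5
  -1 + 7 = 6
  -1 + 9 = 8
  6 + 7 = 13
  6 + 9 = 15
  7 + 9 = 16
Collected distinct sums: {-7, -5, -4, 2, 3, 4, 5, 6, 8, 13, 15, 16}
|A +̂ A| = 12
(Reference bound: |A +̂ A| ≥ 2|A| - 3 for |A| ≥ 2, with |A| = 6 giving ≥ 9.)

|A +̂ A| = 12


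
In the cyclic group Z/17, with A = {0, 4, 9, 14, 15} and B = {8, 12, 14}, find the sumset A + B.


Work in Z/17Z: reduce every sum a + b modulo 17.
Enumerate all 15 pairs:
a = 0: 0+8=8, 0+12=12, 0+14=14
a = 4: 4+8=12, 4+12=16, 4+14=1
a = 9: 9+8=0, 9+12=4, 9+14=6
a = 14: 14+8=5, 14+12=9, 14+14=11
a = 15: 15+8=6, 15+12=10, 15+14=12
Distinct residues collected: {0, 1, 4, 5, 6, 8, 9, 10, 11, 12, 14, 16}
|A + B| = 12 (out of 17 total residues).

A + B = {0, 1, 4, 5, 6, 8, 9, 10, 11, 12, 14, 16}


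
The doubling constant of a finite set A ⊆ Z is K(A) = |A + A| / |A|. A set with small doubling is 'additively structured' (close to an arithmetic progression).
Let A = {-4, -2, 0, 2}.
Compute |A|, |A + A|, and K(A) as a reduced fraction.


|A| = 4.
Compute A + A by enumerating all 16 pairs.
A + A = {-8, -6, -4, -2, 0, 2, 4}, so |A + A| = 7.
K = |A + A| / |A| = 7/4 (already in lowest terms) ≈ 1.7500.
Reference: AP of size 4 gives K = 7/4 ≈ 1.7500; a fully generic set of size 4 gives K ≈ 2.5000.

|A| = 4, |A + A| = 7, K = 7/4.


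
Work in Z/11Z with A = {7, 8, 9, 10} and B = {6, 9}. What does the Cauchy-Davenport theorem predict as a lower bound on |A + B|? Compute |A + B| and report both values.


Cauchy-Davenport: |A + B| ≥ min(p, |A| + |B| - 1) for A, B nonempty in Z/pZ.
|A| = 4, |B| = 2, p = 11.
CD lower bound = min(11, 4 + 2 - 1) = min(11, 5) = 5.
Compute A + B mod 11 directly:
a = 7: 7+6=2, 7+9=5
a = 8: 8+6=3, 8+9=6
a = 9: 9+6=4, 9+9=7
a = 10: 10+6=5, 10+9=8
A + B = {2, 3, 4, 5, 6, 7, 8}, so |A + B| = 7.
Verify: 7 ≥ 5? Yes ✓.

CD lower bound = 5, actual |A + B| = 7.


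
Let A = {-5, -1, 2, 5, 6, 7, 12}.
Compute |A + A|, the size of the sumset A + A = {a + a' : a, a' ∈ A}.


A + A = {a + a' : a, a' ∈ A}; |A| = 7.
General bounds: 2|A| - 1 ≤ |A + A| ≤ |A|(|A|+1)/2, i.e. 13 ≤ |A + A| ≤ 28.
Lower bound 2|A|-1 is attained iff A is an arithmetic progression.
Enumerate sums a + a' for a ≤ a' (symmetric, so this suffices):
a = -5: -5+-5=-10, -5+-1=-6, -5+2=-3, -5+5=0, -5+6=1, -5+7=2, -5+12=7
a = -1: -1+-1=-2, -1+2=1, -1+5=4, -1+6=5, -1+7=6, -1+12=11
a = 2: 2+2=4, 2+5=7, 2+6=8, 2+7=9, 2+12=14
a = 5: 5+5=10, 5+6=11, 5+7=12, 5+12=17
a = 6: 6+6=12, 6+7=13, 6+12=18
a = 7: 7+7=14, 7+12=19
a = 12: 12+12=24
Distinct sums: {-10, -6, -3, -2, 0, 1, 2, 4, 5, 6, 7, 8, 9, 10, 11, 12, 13, 14, 17, 18, 19, 24}
|A + A| = 22

|A + A| = 22


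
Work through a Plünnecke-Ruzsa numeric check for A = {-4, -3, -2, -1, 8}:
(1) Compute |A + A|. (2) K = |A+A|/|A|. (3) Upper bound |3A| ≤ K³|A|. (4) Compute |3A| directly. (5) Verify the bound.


|A| = 5.
Step 1: Compute A + A by enumerating all 25 pairs.
A + A = {-8, -7, -6, -5, -4, -3, -2, 4, 5, 6, 7, 16}, so |A + A| = 12.
Step 2: Doubling constant K = |A + A|/|A| = 12/5 = 12/5 ≈ 2.4000.
Step 3: Plünnecke-Ruzsa gives |3A| ≤ K³·|A| = (2.4000)³ · 5 ≈ 69.1200.
Step 4: Compute 3A = A + A + A directly by enumerating all triples (a,b,c) ∈ A³; |3A| = 22.
Step 5: Check 22 ≤ 69.1200? Yes ✓.

K = 12/5, Plünnecke-Ruzsa bound K³|A| ≈ 69.1200, |3A| = 22, inequality holds.
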